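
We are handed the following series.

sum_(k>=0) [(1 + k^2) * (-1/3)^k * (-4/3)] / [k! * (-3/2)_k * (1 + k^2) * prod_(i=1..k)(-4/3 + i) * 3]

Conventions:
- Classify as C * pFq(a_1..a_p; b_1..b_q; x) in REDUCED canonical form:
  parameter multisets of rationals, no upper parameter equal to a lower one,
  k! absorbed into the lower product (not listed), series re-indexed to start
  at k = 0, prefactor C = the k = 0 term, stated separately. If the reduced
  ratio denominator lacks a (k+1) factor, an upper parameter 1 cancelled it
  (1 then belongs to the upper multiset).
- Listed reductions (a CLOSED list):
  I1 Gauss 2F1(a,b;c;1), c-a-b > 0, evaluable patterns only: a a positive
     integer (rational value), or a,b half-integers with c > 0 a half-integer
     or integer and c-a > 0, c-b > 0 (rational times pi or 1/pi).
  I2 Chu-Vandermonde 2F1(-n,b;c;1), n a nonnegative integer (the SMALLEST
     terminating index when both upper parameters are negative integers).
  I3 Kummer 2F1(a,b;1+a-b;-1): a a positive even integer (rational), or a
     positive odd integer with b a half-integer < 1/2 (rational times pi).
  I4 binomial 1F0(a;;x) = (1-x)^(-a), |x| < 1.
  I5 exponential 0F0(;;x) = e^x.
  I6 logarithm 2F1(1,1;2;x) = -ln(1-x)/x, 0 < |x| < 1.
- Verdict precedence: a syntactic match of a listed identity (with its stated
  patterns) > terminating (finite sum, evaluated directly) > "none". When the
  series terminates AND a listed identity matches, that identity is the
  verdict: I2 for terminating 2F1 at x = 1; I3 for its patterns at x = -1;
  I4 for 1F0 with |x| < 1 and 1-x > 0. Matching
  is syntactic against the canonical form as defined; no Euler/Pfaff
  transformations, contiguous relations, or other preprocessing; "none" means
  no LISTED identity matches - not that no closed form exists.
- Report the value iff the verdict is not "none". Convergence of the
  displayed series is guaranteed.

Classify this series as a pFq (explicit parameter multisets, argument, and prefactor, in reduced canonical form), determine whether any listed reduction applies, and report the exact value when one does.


The tell: with t_0 = -4/9, the lower running product (C = -4/9, x = -1/3) is a rising factorial.
Adjacent-term ratio: r(k) = (-1/3) * 1 / [(k-3/2) (k-1/3) (k+1)] - poly over poly, x = (-1/3) from leading terms; C = -4/9 at k = 0.

x = -1/3 here; the reduced form reads 0F2, upper {-}, lower {-3/2, -1/3}, C = -4/9. Verdict: none (x = -1/3): each listed identity misses the multisets {-} ; {-3/2, -1/3}.


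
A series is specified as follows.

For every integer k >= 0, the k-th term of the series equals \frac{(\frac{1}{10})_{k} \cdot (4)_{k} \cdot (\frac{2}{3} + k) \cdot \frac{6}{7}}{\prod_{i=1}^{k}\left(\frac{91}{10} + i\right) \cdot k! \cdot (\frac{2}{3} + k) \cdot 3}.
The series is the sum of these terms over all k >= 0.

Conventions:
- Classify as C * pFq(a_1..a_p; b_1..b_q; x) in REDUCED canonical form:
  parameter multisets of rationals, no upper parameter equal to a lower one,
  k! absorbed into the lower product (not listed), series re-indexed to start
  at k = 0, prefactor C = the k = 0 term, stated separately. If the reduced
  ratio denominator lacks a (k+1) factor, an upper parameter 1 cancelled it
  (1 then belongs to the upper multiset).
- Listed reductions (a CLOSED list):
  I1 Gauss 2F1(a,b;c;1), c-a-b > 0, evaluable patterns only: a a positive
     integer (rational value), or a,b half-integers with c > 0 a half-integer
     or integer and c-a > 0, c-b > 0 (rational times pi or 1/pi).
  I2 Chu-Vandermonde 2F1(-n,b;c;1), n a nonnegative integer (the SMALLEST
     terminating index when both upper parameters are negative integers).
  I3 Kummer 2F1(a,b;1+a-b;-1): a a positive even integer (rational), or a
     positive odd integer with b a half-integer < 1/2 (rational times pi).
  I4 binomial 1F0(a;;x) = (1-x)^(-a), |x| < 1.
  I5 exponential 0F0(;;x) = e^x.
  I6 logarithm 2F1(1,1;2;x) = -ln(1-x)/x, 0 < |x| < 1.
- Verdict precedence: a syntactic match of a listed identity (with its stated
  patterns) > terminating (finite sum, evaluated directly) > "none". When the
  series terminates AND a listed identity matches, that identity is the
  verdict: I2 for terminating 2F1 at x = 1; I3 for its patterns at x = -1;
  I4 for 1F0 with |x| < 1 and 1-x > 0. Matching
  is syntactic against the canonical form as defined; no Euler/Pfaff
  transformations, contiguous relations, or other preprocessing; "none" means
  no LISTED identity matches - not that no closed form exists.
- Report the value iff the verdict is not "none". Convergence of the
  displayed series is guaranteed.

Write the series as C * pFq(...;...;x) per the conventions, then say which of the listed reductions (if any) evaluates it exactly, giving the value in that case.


x = 1 here; the reduced form reads 2F1, upper {\frac{1}{10}, 4}, lower {\frac{101}{10}}, C = \frac{2}{7}. Verdict (x = 1): Gauss (I1, integer-parameter pattern) applies (x = 1: the Gamma ratio telescopes since c-a-b = 6 > 0 and a = 4 in Z>0). Hence: \frac{168909}{560000}.

Structural cue: from the first term \frac{2}{7}: the lower running product (C = 2/7, x = 1) is a rising factorial.
Term ratio: r(k) = 1 * (k+\frac{1}{10}) (k+4) / [(k+\frac{101}{10}) (k+1)] - rational in k. x = 1; t_0 = \frac{2}{7}; negate the roots.


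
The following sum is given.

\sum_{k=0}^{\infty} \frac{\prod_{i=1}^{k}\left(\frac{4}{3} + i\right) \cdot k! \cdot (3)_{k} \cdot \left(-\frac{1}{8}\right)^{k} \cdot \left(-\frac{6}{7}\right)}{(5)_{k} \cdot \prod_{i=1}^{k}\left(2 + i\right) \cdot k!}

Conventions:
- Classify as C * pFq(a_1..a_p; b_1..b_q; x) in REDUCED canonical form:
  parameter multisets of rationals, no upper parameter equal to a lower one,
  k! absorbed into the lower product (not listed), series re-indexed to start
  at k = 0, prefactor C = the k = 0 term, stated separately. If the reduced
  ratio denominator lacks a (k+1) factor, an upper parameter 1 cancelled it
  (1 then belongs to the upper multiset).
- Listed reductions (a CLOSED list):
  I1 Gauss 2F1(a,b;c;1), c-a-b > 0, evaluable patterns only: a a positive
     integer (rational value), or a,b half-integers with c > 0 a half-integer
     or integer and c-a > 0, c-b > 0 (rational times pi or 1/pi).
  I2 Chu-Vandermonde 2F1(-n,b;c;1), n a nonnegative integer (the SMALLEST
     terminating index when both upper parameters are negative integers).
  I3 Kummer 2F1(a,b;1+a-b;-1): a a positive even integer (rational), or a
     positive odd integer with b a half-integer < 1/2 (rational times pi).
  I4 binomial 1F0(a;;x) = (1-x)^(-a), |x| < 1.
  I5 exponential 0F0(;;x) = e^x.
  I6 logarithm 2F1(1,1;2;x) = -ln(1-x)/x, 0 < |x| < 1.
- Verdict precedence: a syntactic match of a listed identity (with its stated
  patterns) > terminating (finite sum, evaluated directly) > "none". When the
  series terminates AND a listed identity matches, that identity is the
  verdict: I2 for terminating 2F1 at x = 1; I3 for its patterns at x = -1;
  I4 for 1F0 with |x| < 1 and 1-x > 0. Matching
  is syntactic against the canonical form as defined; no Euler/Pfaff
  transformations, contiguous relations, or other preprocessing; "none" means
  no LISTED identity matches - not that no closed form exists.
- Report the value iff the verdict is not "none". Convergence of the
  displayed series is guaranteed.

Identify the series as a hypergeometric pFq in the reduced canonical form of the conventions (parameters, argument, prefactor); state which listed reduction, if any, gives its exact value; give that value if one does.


This is -\frac{6}{7} * 2F1(1, \frac{7}{3}; 5; -\frac{1}{8}) in reduced canonical form. Verdict: none - at argument -\frac{1}{8} the multisets {1, \frac{7}{3}} ; {5} match no listed identity.

The tell: with t_0 = -\frac{6}{7}, the running product (C = -6/7, x = -1/8) telescopes to a rising factorial.
Term ratio: r(k) = -\frac{1}{8} * (k+1) (k+\frac{7}{3}) / [(k+5) (k+1)] - poly over poly, x = -\frac{1}{8} from leading terms; C = -\frac{6}{7} at k = 0.


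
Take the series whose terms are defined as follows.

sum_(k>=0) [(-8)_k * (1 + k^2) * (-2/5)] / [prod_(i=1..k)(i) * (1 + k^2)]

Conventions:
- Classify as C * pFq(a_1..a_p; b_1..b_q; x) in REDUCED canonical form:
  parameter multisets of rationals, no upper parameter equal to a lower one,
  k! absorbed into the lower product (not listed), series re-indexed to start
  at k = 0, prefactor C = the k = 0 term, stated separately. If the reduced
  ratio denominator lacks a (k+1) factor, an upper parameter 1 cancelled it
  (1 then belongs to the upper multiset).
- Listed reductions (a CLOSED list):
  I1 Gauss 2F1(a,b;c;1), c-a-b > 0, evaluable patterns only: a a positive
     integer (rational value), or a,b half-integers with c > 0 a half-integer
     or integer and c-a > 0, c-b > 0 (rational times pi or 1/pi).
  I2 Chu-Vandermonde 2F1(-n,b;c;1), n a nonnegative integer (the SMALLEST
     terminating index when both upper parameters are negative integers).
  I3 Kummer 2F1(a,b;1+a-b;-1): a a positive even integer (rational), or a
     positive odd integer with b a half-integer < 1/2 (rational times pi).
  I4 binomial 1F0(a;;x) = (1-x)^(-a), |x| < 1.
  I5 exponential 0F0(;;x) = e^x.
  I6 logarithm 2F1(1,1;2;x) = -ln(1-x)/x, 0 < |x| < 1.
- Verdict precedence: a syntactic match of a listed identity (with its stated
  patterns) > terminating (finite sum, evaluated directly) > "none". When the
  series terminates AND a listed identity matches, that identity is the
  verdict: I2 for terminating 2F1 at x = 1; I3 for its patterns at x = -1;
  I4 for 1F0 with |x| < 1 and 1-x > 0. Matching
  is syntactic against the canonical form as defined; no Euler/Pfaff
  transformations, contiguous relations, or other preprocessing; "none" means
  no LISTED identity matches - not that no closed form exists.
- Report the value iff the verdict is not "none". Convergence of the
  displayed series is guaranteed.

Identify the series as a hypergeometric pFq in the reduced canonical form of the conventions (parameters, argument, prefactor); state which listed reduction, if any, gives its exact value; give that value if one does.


Reduced: x = 1, 1F0, upper = {-8}, lower = {-}, C = -2/5. Verdict: terminating - upper parameter -8 makes this a finite sum (last index 8), evaluated exactly. Sum: 0.

First insight: with t_0 = -2/5, the product of the first k integers (prefactor -2/5) is k!.
Ratio: r(k) = 1 * (k-8) / [(k+1)] - rational in k, leading ratio 1; with t_0 = -2/5, classification follows.


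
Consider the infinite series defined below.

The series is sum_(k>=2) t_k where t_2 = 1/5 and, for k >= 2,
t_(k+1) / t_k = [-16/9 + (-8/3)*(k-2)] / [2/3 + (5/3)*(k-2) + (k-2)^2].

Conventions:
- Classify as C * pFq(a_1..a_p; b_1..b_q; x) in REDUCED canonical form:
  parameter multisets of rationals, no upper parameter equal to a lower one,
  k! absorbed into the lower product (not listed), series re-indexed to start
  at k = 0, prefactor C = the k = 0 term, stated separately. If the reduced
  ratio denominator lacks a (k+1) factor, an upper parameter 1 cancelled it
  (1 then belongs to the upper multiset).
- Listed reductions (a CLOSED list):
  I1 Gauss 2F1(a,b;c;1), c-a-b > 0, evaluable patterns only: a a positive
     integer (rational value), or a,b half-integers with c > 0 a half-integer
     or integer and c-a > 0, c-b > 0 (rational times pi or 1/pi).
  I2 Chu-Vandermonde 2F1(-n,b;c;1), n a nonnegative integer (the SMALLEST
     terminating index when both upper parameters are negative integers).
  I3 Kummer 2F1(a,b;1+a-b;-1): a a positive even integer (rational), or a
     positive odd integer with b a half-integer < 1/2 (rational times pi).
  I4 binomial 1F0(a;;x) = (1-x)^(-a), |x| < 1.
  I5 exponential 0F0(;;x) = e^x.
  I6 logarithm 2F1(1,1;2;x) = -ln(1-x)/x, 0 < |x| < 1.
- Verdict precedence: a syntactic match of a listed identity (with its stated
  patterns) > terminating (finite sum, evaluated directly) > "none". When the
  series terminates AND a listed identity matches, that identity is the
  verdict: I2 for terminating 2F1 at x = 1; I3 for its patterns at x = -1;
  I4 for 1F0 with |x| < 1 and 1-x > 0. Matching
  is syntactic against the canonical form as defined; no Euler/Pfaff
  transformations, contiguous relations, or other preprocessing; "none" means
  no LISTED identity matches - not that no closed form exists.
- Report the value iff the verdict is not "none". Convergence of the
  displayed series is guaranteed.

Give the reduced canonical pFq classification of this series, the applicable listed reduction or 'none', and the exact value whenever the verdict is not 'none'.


With C = 1/5: the canonical form is 0F0(-; -; -8/3). Verdict at x = -8/3: the exponential series (I5) matches (the 0F0 exponential series at x = -8/3). Value: (1/5) * e^(-8/3).

First insight: t_0 being 1/5, the ratio is unreduced: k + 2/3 divides both sides (C = 1/5).
Step ratio: r(k) = (-8/3) * 1 / [(k+1)] - poly over poly, x = (-8/3) from leading terms; C = 1/5 at k = 0.


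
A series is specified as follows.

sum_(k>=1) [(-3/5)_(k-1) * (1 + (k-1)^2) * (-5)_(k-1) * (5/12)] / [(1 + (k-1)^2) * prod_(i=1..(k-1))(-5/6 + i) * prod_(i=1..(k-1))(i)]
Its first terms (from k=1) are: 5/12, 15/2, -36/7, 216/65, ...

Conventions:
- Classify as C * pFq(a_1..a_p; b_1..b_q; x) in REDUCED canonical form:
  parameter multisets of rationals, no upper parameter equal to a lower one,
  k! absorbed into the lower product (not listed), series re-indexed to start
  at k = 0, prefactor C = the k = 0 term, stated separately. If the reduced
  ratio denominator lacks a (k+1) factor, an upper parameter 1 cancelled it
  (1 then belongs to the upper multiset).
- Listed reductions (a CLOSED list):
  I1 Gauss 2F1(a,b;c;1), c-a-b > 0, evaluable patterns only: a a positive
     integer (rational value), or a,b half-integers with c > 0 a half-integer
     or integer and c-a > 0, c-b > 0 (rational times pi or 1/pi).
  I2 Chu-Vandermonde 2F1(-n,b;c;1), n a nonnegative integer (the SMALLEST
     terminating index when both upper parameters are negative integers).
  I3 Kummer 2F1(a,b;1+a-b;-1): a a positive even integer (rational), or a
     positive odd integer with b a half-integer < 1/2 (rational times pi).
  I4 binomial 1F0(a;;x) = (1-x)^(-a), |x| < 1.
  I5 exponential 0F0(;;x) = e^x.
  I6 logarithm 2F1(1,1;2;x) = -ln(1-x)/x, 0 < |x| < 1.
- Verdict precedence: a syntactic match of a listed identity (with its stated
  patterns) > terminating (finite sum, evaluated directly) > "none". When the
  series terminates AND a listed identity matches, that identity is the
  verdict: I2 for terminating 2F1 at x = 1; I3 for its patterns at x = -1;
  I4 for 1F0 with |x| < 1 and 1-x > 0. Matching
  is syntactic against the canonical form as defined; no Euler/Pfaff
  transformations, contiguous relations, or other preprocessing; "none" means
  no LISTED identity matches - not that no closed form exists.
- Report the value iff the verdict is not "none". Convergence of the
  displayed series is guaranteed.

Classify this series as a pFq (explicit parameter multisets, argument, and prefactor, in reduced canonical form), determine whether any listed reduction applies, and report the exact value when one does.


Reduced: x = 1, 2F1, upper = {-5, -3/5}, lower = {1/6}, C = 5/12. Verdict: Chu-Vandermonde (I2) applies (terminating 2F1 at x = 1 with n = 5, b = -3/5, c = 1/6). Exact value: 125763011/24937500.

The tell: with t_0 = 5/12, the factor k^2 + 1 cancels (top and bottom), leaving prefactor 5/12.
Ratio: r(k) = 1 * (k-5) (k-3/5) / [(k+1/6) (k+1)] - rational in k, leading ratio 1; with t_0 = 5/12, classification follows.


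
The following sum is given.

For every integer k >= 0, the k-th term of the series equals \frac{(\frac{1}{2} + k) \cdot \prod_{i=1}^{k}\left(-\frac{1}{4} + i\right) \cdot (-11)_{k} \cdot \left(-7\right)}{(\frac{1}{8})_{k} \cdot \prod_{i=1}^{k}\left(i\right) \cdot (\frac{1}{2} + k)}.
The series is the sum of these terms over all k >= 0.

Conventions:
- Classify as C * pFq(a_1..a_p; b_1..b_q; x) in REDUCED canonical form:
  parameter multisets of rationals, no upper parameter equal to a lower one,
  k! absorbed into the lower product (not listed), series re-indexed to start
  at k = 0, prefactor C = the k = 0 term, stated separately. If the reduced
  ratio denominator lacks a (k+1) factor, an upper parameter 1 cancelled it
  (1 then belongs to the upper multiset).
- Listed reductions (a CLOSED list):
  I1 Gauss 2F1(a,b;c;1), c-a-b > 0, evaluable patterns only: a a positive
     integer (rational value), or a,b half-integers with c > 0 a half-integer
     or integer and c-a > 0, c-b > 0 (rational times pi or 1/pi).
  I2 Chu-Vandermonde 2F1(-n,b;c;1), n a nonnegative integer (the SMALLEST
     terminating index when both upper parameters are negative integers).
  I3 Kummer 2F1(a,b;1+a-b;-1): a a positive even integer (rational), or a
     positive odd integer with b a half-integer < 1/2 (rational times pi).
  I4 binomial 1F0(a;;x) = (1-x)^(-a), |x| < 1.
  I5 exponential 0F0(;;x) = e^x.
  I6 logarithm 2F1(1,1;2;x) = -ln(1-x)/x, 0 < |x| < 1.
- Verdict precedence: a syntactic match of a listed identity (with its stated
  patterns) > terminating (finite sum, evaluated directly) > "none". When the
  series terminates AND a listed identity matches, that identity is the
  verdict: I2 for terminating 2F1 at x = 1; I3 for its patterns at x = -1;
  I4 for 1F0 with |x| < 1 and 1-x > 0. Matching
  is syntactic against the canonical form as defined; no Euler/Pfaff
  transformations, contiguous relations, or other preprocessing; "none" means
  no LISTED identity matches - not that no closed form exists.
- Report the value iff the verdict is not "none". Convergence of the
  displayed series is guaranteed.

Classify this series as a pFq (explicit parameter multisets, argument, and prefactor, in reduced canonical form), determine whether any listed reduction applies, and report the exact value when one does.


At argument 1: a 2F1 with upper {-11, \frac{3}{4}}, lower {\frac{1}{8}}, scaled by C = -7. Verdict: Vandermonde's identity (I2) fires (terminating 2F1 at x = 1 with n = 11, b = 3/4, c = \frac{1}{8}). Hence: \frac{849895}{350181}.

Key step: from the first term -7: the factor k + 1/2 cancels (top and bottom), leaving C = -7, x = 1.
Term ratio: r(k) = 1 * (k-11) (k+\frac{3}{4}) / [(k+\frac{1}{8}) (k+1)] - rational in k, leading ratio 1; with t_0 = -7, classification follows.


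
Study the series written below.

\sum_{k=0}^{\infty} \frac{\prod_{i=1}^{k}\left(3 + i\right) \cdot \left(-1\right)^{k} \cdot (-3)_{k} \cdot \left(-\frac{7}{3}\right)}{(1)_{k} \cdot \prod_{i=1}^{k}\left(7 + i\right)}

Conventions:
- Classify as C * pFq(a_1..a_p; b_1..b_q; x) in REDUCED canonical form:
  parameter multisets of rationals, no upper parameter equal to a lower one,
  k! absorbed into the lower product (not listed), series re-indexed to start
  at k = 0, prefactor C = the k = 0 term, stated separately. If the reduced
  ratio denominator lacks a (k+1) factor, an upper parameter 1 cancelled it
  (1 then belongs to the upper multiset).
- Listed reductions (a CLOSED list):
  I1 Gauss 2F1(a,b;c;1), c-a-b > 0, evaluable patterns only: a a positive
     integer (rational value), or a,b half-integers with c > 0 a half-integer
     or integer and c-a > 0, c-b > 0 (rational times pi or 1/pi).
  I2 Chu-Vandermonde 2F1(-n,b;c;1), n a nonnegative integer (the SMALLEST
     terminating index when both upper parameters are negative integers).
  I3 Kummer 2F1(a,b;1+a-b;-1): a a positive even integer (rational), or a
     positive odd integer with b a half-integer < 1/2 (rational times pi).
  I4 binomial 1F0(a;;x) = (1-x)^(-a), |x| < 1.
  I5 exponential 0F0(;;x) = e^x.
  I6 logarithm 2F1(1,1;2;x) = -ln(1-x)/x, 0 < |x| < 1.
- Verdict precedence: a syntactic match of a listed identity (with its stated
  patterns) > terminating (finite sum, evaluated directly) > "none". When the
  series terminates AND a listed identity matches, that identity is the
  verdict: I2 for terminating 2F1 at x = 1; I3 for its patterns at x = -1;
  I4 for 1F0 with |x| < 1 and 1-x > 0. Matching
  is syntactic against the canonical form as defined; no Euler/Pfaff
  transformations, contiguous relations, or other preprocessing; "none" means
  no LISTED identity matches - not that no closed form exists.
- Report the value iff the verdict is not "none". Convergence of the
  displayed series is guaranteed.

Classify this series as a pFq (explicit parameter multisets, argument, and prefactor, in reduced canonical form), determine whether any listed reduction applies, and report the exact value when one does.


The tell: with t_0 = -\frac{7}{3}, the running product (C = -7/3) telescopes to a rising factorial.
Step ratio: r(k) = -1 * (k-3) (k+4) / [(k+8) (k+1)] ; factor over Q: parameters, x = -1, and C = -\frac{7}{3}.

This is -\frac{7}{3} * 2F1(-3, 4; 8; -1) in reduced canonical form. Verdict (x = -1): Kummer's theorem (I3) applies (x = -1; c = 8 equals 1+a-b for upper {-3, 4}: listed pattern). Hence: -\frac{49}{6}.


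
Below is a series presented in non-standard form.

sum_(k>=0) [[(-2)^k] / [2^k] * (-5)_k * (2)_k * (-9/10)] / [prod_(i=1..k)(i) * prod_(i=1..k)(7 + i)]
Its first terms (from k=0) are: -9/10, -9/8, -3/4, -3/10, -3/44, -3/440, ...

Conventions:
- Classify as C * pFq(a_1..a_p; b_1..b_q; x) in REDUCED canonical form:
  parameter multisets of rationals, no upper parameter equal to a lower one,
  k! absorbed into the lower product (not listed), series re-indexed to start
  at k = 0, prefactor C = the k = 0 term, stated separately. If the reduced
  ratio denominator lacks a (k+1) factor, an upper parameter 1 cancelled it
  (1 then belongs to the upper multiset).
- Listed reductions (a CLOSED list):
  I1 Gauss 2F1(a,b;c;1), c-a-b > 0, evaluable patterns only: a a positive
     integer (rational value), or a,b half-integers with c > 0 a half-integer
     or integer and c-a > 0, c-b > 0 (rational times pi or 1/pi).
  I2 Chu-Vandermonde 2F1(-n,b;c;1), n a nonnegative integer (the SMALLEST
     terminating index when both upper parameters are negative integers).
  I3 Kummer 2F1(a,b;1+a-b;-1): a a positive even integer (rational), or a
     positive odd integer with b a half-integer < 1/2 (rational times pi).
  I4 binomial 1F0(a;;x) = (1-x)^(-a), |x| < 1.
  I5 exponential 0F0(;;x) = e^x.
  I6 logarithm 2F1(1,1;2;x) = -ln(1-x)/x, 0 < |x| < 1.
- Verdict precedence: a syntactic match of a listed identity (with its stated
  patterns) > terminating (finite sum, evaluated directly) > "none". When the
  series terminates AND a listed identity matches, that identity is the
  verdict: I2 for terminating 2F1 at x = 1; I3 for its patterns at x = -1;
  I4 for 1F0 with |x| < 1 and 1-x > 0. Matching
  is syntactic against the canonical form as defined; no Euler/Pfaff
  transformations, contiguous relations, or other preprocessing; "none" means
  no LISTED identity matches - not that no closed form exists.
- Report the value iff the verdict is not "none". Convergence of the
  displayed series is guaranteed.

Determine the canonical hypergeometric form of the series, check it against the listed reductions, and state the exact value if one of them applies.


The series (x = -1) is 2F1: upper {-5, 2}, lower {8}, prefactor -9/10. Verdict: Kummer's theorem (I3) fires (x = -1; c = 8 equals 1+a-b for upper {-5, 2}: listed pattern). Sum: -63/20.

Structural cue: x = (-1) and the lower running product (prefactor -9/10) is a rising factorial.
Consecutive-term ratio: r(k) = (-1) * (k-5) (k+2) / [(k+8) (k+1)] - rational; roots negated = parameters, x = (-1), C = -9/10.


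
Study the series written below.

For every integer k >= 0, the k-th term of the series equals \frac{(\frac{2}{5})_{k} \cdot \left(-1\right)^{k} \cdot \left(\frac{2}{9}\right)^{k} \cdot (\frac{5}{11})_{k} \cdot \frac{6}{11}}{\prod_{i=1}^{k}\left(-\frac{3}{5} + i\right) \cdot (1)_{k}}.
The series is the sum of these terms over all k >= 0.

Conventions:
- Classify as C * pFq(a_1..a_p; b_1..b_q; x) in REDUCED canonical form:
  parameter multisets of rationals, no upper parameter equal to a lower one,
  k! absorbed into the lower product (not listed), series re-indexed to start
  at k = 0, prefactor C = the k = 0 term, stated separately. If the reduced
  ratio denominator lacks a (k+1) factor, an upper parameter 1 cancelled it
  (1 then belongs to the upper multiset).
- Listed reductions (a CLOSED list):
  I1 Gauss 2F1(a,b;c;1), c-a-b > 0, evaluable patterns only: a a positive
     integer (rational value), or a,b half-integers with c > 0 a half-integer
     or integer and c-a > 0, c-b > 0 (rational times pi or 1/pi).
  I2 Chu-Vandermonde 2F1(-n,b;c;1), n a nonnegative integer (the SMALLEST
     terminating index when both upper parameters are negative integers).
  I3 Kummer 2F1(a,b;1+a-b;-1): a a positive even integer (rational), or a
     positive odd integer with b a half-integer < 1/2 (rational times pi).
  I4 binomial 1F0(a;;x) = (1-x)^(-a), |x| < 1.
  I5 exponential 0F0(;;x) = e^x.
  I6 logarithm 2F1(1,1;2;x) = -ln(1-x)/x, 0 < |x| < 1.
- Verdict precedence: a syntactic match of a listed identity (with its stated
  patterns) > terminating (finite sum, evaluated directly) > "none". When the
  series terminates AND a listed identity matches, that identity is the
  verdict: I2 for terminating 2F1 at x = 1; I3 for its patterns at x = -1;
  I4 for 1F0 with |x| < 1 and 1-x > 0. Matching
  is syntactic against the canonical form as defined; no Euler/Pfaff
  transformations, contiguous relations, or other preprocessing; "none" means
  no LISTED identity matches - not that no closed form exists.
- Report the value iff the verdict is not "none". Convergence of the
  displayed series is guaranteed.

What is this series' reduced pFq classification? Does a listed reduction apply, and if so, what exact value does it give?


The series (x = -\frac{2}{9}) is 1F0: upper {\frac{5}{11}}, lower {-}, prefactor \frac{6}{11}. Verdict (x = -\frac{2}{9}): binomial (I4) applies (the 1F0 binomial series: exponent -5/11, x = -\frac{2}{9}). Exact value: \frac{6}{11} \cdot \left(\frac{11}{9}\right)^{-\frac{5}{11}}.

First insight: x = -\frac{2}{9} and (1)_k (C = 6/11, x = -2/9) is k! itself.
Adjacent-term ratio: r(k) = -\frac{2}{9} * (k+\frac{5}{11}) / [(k+1)] ; factor over Q: parameters, x = -\frac{2}{9}, and C = \frac{6}{11}.


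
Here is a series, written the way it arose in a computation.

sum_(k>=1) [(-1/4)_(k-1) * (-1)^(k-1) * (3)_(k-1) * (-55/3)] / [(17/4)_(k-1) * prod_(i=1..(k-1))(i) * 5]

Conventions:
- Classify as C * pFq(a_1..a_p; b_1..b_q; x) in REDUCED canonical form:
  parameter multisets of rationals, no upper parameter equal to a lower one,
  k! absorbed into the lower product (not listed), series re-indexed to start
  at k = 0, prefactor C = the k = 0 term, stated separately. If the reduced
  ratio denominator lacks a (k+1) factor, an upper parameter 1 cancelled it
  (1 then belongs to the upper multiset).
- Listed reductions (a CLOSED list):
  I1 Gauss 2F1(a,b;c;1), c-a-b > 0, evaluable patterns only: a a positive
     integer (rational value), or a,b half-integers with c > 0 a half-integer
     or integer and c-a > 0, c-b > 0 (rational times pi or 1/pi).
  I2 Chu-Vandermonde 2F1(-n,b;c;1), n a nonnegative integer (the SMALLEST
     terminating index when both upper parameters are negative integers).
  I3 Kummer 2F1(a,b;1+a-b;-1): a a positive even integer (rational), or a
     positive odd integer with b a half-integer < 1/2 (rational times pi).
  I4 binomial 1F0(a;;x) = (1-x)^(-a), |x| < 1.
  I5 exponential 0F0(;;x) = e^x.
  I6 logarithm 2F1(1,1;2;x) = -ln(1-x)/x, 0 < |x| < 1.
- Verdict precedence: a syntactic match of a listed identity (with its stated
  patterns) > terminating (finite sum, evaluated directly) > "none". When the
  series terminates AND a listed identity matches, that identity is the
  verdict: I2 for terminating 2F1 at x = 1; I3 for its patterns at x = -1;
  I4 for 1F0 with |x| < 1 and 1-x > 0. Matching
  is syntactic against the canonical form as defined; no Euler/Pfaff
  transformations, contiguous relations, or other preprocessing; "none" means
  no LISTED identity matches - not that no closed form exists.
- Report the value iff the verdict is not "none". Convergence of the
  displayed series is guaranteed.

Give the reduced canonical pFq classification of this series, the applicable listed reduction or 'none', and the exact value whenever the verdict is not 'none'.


The series (x = -1) is 2F1: upper {-1/4, 3}, lower {17/4}, prefactor -11/3. Verdict: none here - no I1-I6 shape fits x = -1 with lower {17/4}.

Structural cue: from the first term -11/3: the product of the first k integers (C = -11/3, x = -1) is k!.
Consecutive-term ratio: r(k) = (-1) * (k-1/4) (k+3) / [(k+17/4) (k+1)] - rational in k, leading ratio (-1); with t_0 = -11/3, classification follows.


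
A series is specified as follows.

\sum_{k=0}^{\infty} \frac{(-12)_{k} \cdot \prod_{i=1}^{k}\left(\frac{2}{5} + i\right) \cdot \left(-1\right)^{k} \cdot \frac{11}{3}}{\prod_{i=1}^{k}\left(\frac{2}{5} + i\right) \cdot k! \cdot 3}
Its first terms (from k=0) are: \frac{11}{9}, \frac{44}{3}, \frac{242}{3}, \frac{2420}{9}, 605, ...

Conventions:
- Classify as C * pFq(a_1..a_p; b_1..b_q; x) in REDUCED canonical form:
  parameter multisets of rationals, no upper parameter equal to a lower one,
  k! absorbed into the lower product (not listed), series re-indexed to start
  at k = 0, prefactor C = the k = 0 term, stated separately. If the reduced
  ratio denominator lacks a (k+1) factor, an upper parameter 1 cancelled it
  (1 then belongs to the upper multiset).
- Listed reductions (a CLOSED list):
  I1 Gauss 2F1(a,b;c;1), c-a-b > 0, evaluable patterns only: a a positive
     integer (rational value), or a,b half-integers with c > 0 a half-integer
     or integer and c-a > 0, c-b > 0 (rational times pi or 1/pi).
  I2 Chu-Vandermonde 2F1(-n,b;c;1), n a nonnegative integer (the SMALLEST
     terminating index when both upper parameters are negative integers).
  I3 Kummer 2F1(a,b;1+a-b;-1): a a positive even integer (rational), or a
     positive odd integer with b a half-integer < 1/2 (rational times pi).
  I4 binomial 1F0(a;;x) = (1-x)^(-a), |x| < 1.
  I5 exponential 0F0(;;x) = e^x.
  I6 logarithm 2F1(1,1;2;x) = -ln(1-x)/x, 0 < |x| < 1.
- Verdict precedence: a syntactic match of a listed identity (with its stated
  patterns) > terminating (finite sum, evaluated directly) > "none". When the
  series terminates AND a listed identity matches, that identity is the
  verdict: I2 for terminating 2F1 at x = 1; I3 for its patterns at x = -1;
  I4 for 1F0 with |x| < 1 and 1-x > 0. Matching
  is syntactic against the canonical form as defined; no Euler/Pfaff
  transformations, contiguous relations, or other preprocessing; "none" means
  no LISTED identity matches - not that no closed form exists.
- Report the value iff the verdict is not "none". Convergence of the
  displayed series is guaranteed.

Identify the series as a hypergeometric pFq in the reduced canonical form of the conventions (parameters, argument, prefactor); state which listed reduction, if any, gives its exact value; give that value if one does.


Key step: x = -1 and the constant factors (prefactor 11/9) combine into one prefactor.
Term ratio: r(k) = -1 * (k-12) / [(k+1)] - rational; roots negated = parameters, x = -1, C = \frac{11}{9}.

Canonical form: C = \frac{11}{9} times 1F0 with upper {-12}, lower {-}, x = -1. Verdict: terminating - upper -12 stops the sum at k = 12; the 13 terms are added exactly. Value: \frac{45056}{9}.


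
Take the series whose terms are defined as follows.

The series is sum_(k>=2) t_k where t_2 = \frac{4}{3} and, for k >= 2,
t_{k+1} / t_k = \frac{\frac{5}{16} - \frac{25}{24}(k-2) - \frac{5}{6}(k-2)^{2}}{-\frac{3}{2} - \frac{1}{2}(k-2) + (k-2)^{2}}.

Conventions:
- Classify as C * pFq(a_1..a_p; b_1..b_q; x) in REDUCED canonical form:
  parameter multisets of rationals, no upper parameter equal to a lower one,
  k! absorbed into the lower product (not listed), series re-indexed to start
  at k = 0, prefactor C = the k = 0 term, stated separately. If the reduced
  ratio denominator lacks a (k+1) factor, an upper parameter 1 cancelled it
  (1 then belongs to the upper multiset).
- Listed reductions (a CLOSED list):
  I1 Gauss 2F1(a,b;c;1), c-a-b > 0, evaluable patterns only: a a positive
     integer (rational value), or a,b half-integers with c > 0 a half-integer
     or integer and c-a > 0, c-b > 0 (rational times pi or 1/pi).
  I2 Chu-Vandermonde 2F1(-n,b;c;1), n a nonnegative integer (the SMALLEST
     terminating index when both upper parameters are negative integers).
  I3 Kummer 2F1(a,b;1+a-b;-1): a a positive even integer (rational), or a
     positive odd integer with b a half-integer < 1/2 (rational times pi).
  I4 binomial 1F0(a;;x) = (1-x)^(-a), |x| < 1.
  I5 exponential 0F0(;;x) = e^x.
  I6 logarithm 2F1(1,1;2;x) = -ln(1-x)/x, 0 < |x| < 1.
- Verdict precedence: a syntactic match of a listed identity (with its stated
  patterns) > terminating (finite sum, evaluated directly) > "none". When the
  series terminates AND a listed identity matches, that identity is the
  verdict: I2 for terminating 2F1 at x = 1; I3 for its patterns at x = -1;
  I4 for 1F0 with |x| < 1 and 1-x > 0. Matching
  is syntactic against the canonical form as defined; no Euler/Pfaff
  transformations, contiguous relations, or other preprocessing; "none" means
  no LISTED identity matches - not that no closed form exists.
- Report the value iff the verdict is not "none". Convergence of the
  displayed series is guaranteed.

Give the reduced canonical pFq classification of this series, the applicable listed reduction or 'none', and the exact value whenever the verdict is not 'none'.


With C = \frac{4}{3}: the canonical form is 2F1(-\frac{1}{4}, \frac{3}{2}; -\frac{3}{2}; -\frac{5}{6}). Verdict: none - at argument -\frac{5}{6} the multisets {-\frac{1}{4}, \frac{3}{2}} ; {-\frac{3}{2}} match no listed identity.

First insight: from the first term \frac{4}{3}: factor the ratio over Q (prefactor 4/3): negated roots = parameters.
Term ratio: r(k) = -\frac{5}{6} * (k-\frac{1}{4}) (k+\frac{3}{2}) / [(k-\frac{3}{2}) (k+1)] ; factor over Q: parameters, x = -\frac{5}{6}, and C = \frac{4}{3}.


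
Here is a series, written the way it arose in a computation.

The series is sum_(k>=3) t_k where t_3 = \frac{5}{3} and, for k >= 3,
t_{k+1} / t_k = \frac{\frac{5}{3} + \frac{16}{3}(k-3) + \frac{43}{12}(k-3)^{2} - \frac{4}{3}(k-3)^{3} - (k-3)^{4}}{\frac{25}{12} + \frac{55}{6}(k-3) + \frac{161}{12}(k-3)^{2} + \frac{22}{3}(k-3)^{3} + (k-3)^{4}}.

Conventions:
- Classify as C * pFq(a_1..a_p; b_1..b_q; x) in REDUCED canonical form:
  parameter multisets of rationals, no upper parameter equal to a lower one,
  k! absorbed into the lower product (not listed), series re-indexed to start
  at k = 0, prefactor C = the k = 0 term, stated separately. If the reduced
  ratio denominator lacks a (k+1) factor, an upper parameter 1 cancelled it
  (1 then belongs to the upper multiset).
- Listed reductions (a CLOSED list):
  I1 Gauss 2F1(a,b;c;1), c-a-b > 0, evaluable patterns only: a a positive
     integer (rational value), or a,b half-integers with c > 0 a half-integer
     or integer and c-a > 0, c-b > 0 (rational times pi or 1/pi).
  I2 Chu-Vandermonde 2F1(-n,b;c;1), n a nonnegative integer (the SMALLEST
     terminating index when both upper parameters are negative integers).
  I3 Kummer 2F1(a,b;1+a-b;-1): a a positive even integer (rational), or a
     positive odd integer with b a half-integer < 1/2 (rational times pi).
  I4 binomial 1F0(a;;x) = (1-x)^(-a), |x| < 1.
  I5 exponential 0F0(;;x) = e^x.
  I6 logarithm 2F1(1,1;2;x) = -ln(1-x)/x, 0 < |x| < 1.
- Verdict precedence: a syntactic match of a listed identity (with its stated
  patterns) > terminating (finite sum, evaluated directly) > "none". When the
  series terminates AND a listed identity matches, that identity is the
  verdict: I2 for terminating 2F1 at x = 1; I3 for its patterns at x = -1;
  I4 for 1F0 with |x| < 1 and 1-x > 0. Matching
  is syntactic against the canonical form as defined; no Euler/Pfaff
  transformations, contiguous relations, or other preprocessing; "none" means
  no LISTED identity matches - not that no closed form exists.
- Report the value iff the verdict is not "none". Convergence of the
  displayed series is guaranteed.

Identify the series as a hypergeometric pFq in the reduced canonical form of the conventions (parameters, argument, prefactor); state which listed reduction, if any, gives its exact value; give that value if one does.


Classification (C = \frac{5}{3}): 2F1 with upper {-2, 2}, lower {5}, argument x = -1. Verdict: Kummer (I3) fires (x = -1; c = 5 equals 1+a-b for upper {-2, 2}: listed pattern). Exact value: \frac{10}{3}.

Key step: t_0 = \frac{5}{3} here, and the ratio is unreduced: k + 1/2 divides both sides (C = 5/3).
Ratio: r(k) = -1 * (k-2) (k+2) / [(k+5) (k+1)] - rational in k. x = -1; t_0 = \frac{5}{3}; negate the roots.


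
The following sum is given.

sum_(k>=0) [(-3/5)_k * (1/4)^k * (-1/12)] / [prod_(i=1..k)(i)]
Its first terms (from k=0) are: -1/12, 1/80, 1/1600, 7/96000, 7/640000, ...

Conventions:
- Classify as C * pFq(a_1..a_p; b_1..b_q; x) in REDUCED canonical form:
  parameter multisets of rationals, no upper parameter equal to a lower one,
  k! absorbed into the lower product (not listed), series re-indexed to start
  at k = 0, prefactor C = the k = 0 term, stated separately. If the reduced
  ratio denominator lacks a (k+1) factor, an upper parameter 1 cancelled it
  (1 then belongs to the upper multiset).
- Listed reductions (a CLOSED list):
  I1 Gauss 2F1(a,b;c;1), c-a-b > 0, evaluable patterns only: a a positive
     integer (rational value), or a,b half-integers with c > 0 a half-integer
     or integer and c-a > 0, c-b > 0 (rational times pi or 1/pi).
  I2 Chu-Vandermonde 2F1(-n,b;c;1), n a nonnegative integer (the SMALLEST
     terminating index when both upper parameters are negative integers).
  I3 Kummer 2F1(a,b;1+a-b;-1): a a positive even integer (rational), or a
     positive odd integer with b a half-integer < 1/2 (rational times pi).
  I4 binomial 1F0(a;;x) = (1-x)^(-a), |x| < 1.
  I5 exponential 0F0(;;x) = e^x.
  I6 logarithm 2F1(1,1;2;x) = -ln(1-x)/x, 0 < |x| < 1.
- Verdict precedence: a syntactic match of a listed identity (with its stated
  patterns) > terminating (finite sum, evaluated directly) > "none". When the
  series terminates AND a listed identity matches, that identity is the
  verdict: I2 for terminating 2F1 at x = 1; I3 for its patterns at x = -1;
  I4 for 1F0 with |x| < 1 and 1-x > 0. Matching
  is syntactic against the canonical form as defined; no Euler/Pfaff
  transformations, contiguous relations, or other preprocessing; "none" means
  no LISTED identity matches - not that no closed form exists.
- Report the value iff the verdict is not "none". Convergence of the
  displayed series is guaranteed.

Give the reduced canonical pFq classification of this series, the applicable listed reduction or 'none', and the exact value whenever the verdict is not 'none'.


Reduced: x = 1/4, 1F0, upper = {-3/5}, lower = {-}, C = -1/12. Verdict: binomial (I4) fires (the 1F0 binomial series: exponent 3/5, x = 1/4). Value: (-1/12) * (3/4)^(3/5).

The tell: from the first term -1/12: the product of the first k integers (prefactor -1/12) is k!.
Step ratio: r(k) = (1/4) * (k-3/5) / [(k+1)] - rational in k. x = (1/4); t_0 = -1/12; negate the roots.


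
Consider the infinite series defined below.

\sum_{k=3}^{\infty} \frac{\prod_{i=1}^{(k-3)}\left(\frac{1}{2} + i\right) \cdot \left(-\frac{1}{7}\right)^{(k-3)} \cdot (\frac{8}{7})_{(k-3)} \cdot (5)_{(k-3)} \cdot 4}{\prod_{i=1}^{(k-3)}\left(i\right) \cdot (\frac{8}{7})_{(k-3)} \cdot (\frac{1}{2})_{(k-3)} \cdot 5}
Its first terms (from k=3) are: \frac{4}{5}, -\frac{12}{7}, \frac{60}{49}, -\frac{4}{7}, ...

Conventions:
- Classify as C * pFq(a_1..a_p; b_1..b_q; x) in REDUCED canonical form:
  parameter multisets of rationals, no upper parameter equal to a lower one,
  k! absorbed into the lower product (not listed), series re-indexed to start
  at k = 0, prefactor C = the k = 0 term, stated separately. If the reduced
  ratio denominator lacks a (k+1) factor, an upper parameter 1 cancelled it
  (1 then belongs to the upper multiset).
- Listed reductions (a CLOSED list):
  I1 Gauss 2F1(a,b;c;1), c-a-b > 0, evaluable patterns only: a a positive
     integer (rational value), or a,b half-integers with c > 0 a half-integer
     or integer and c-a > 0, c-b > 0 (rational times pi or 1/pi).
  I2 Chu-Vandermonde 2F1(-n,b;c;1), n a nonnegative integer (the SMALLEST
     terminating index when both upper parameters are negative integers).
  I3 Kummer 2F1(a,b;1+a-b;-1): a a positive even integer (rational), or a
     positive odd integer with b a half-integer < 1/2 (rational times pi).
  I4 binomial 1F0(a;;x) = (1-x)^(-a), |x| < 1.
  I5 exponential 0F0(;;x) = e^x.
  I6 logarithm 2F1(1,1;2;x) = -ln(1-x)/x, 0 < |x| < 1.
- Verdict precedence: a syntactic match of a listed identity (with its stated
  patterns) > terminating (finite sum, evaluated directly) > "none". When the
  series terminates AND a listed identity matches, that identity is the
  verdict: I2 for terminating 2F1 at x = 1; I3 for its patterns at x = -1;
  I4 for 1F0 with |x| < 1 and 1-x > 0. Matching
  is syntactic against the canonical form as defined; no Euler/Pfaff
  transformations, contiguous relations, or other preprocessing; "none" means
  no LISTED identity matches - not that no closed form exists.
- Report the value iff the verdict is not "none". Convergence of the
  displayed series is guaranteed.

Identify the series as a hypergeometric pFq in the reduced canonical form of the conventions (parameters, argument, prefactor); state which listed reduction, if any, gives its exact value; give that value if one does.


At argument -\frac{1}{7}: a 2F1 with upper {\frac{3}{2}, 5}, lower {\frac{1}{2}}, scaled by C = \frac{4}{5}. Verdict: none. Every listed pattern misses the 2F1 form at -\frac{1}{7}, upper {\frac{3}{2}, 5}.

First insight: t_0 = \frac{4}{5} here, and the running product (C = 4/5) telescopes to a rising factorial.
Term ratio: r(k) = -\frac{1}{7} * (k+\frac{3}{2}) (k+5) / [(k+\frac{1}{2}) (k+1)] - rational in k, leading ratio -\frac{1}{7}; with t_0 = \frac{4}{5}, classification follows.
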